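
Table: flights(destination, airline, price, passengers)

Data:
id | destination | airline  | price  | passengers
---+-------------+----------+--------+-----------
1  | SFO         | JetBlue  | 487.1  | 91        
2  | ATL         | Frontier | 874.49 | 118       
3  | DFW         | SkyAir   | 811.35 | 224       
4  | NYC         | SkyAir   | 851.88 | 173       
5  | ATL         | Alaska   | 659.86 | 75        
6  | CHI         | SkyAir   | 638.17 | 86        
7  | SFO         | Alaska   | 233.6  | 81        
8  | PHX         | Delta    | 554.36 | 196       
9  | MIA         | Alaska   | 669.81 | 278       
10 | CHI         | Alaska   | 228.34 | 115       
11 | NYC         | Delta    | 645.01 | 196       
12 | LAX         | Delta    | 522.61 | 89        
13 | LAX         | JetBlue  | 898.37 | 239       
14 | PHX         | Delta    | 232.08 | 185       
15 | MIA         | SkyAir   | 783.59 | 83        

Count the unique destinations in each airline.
SELECT airline, COUNT(DISTINCT destination)
FROM flights
GROUP BY airline

Result:
  Alaska: 4 distinct
  Delta: 3 distinct
  Frontier: 1 distinct
  JetBlue: 2 distinct
  SkyAir: 4 distinct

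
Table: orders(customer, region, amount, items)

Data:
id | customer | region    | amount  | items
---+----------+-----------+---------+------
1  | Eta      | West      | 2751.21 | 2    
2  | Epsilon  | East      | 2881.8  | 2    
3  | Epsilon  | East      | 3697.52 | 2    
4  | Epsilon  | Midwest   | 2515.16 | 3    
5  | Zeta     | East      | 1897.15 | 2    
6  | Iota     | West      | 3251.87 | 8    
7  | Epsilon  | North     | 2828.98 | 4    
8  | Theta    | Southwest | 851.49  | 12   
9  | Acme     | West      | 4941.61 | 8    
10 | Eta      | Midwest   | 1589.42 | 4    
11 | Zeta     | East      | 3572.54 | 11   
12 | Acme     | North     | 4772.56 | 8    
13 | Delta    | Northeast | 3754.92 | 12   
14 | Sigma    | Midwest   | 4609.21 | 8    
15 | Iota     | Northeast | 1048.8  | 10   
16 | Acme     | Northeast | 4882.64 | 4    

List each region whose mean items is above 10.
SELECT region, AVG(items)
FROM orders
GROUP BY region
HAVING AVG(items) > 10

Result:
  Southwest: avg=12.00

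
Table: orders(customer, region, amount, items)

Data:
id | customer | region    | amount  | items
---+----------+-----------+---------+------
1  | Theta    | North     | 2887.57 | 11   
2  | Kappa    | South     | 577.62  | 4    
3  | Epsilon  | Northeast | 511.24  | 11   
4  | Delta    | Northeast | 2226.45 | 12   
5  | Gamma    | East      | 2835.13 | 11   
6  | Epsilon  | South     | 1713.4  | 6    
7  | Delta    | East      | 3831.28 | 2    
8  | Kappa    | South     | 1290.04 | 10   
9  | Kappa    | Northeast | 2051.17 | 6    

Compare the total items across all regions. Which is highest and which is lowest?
SELECT region, SUM(items)
FROM orders
GROUP BY region
ORDER BY SUM(items)

All groups:
  North: 11
  East: 13
  South: 20
  Northeast: 29

Highest: Northeast (29)
Lowest: North (11)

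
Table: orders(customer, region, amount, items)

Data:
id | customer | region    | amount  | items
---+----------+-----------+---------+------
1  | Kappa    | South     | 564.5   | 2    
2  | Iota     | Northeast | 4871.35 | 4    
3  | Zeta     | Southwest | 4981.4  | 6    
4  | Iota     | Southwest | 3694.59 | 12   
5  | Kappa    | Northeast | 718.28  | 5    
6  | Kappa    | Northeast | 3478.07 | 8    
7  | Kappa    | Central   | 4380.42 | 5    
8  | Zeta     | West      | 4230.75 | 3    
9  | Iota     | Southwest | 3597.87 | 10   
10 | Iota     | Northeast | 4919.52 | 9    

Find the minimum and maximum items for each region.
SELECT region, MIN(items), MAX(items)
FROM orders
GROUP BY region

Result:
  Central: min=5, max=5
  Northeast: min=4, max=9
  South: min=2, max=2
  Southwest: min=6, max=12
  West: min=3, max=3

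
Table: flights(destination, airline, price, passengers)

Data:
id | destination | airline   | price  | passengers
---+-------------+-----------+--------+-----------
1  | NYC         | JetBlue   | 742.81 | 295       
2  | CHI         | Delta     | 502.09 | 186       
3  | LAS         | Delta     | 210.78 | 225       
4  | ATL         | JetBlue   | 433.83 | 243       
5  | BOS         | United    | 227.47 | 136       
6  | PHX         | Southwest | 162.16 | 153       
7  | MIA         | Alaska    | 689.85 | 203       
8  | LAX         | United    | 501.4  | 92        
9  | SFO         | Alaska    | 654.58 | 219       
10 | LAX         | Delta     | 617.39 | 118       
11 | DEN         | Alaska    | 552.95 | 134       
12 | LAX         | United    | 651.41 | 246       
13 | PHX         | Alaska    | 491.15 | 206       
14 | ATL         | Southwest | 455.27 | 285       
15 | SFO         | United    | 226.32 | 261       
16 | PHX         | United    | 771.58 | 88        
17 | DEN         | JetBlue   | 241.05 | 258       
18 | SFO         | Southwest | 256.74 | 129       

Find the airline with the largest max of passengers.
SELECT airline, MAX(passengers) as val
FROM flights
GROUP BY airline
ORDER BY val DESC
LIMIT 1

Result: JetBlue with max(passengers) = 295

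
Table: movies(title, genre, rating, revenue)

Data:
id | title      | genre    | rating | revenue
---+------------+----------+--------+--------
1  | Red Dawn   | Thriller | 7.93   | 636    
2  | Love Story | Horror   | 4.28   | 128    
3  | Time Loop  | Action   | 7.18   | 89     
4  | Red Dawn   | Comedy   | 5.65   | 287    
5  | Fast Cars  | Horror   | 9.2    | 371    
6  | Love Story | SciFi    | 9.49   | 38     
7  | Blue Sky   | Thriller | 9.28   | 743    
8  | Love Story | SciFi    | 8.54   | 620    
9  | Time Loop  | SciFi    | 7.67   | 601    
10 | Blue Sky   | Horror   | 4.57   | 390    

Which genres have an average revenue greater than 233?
SELECT genre, AVG(revenue)
FROM movies
GROUP BY genre
HAVING AVG(revenue) > 233

Result:
  Comedy: avg=287.00
  Horror: avg=296.33
  SciFi: avg=419.67
  Thriller: avg=689.50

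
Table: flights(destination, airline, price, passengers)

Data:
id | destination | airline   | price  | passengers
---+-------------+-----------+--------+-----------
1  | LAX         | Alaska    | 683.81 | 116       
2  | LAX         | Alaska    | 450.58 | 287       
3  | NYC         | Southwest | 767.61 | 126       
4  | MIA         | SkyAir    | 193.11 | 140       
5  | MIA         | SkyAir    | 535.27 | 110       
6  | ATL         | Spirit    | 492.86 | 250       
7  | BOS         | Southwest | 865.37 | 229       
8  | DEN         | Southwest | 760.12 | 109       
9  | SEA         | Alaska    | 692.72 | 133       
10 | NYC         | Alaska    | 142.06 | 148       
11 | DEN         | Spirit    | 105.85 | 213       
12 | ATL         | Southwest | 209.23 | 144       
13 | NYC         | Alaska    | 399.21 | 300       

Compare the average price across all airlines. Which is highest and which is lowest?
SELECT airline, AVG(price)
FROM flights
GROUP BY airline
ORDER BY AVG(price)

All groups:
  Spirit: 299.36
  SkyAir: 364.19
  Alaska: 473.68
  Southwest: 650.58

Highest: Southwest (650.58)
Lowest: Spirit (299.36)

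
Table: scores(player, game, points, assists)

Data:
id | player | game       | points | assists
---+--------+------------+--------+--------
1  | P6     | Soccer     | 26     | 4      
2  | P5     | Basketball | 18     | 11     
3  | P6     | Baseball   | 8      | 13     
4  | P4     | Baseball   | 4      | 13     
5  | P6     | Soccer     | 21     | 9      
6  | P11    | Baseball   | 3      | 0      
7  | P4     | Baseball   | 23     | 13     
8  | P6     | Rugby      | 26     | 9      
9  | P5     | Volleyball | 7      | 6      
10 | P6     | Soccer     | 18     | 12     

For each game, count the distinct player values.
SELECT game, COUNT(DISTINCT player)
FROM scores
GROUP BY game

Result:
  Baseball: 3 distinct
  Basketball: 1 distinct
  Rugby: 1 distinct
  Soccer: 1 distinct
  Volleyball: 1 distinct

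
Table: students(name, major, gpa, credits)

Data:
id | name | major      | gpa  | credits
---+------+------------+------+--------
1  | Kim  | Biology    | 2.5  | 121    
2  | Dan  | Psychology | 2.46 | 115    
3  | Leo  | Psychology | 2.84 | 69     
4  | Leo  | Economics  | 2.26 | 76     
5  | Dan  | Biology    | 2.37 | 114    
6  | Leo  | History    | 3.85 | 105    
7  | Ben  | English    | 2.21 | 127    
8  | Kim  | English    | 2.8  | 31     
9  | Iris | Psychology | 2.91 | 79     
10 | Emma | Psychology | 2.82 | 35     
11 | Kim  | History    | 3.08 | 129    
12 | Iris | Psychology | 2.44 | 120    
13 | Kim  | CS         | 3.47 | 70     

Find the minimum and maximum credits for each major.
SELECT major, MIN(credits), MAX(credits)
FROM students
GROUP BY major

Result:
  Biology: min=114, max=121
  CS: min=70, max=70
  Economics: min=76, max=76
  English: min=31, max=127
  History: min=105, max=129
  Psychology: min=35, max=120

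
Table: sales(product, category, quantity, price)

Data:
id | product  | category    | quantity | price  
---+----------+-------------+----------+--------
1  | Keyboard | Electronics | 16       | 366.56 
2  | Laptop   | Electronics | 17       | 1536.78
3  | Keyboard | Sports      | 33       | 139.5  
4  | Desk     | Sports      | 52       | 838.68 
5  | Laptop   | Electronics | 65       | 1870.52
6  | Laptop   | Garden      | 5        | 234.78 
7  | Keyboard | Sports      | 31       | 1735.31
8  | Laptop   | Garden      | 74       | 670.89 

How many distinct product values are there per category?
SELECT category, COUNT(DISTINCT product)
FROM sales
GROUP BY category

Result:
  Electronics: 2 distinct
  Garden: 1 distinct
  Sports: 2 distinct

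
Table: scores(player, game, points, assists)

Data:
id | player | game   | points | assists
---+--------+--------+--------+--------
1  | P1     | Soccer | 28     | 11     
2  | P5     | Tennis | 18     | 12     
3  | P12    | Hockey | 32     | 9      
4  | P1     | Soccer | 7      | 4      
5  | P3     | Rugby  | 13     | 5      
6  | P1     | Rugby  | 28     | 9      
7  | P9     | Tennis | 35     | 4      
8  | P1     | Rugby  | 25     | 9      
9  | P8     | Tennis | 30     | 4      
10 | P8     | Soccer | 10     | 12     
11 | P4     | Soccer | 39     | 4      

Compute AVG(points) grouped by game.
SELECT game, AVG(points) as result
FROM scores
GROUP BY game

Result:
  Hockey: 32.00
  Rugby: 22.00
  Soccer: 21.00
  Tennis: 27.67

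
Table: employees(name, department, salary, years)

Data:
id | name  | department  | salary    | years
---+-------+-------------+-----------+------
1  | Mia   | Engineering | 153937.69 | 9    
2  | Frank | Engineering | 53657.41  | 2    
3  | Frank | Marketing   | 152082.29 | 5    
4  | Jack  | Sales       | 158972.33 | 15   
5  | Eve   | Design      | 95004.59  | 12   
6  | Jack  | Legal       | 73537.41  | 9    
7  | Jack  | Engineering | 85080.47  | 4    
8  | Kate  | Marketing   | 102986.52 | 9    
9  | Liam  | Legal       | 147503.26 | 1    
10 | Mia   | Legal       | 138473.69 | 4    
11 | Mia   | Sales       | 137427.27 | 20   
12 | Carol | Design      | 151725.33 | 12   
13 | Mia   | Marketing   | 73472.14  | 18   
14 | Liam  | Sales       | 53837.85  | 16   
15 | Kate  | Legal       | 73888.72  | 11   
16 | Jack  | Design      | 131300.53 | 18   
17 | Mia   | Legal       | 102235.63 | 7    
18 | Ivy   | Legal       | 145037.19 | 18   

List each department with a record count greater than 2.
SELECT department, COUNT(*) as cnt
FROM employees
GROUP BY department
HAVING COUNT(*) > 2

Result:
  Design: 3
  Engineering: 3
  Legal: 6
  Marketing: 3
  Sales: 3

Note: HAVING filters groups after aggregation, WHERE filters rows before.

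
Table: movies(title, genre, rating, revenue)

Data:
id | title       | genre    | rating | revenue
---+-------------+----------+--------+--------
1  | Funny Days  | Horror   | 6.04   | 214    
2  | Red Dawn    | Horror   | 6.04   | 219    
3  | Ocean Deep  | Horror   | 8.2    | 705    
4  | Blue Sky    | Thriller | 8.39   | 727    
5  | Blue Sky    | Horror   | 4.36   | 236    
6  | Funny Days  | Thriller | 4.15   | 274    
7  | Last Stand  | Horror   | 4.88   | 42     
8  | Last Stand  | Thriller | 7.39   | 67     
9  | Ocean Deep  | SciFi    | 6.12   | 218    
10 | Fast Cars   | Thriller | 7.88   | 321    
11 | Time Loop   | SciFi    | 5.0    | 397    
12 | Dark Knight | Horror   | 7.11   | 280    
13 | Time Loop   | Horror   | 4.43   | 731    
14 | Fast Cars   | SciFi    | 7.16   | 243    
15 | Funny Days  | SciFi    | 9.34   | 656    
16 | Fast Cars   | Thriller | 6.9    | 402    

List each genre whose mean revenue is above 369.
SELECT genre, AVG(revenue)
FROM movies
GROUP BY genre
HAVING AVG(revenue) > 369

Result:
  SciFi: avg=378.50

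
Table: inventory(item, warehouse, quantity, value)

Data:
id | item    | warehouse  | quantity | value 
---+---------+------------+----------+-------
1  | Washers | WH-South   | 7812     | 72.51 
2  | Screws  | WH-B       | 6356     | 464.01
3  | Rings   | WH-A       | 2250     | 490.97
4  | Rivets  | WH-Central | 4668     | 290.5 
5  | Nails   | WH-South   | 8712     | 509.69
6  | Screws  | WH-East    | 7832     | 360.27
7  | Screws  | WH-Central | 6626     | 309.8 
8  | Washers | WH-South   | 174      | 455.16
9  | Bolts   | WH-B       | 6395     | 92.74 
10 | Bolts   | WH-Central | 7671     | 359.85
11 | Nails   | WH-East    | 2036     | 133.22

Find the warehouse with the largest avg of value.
SELECT warehouse, AVG(value) as val
FROM inventory
GROUP BY warehouse
ORDER BY val DESC
LIMIT 1

Result: WH-A with avg(value) = 490.97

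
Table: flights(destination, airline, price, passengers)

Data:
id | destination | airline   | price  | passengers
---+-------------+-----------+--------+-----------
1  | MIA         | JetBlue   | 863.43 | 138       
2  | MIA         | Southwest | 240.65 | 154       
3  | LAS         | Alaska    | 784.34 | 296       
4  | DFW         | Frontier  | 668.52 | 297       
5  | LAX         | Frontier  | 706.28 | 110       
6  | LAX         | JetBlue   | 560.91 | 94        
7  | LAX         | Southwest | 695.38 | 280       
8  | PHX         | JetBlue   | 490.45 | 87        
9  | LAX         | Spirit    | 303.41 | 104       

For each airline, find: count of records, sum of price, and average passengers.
SELECT airline,
       COUNT(*) as cnt,
       SUM(price) as total_price,
       AVG(passengers) as avg_passengers
FROM flights
GROUP BY airline

Result:
  Alaska: 1 records, 784.34 total price, 296.00 avg passengers
  Frontier: 2 records, 1374.80 total price, 203.50 avg passengers
  JetBlue: 3 records, 1914.79 total price, 106.33 avg passengers
  Southwest: 2 records, 936.03 total price, 217.00 avg passengers
  Spirit: 1 records, 303.41 total price, 104.00 avg passengers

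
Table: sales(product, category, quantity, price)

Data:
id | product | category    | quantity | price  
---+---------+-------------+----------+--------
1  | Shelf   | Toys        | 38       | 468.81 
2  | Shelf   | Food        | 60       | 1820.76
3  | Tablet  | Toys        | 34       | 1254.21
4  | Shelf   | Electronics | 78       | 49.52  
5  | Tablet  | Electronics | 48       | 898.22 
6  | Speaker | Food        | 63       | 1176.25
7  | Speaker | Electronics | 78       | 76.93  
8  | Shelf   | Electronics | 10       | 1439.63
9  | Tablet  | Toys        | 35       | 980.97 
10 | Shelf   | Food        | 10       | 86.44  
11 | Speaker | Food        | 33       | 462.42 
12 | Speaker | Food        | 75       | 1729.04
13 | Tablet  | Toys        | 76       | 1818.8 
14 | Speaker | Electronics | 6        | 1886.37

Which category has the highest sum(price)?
SELECT category, SUM(price) as val
FROM sales
GROUP BY category
ORDER BY val DESC
LIMIT 1

Result: Food with sum(price) = 5274.91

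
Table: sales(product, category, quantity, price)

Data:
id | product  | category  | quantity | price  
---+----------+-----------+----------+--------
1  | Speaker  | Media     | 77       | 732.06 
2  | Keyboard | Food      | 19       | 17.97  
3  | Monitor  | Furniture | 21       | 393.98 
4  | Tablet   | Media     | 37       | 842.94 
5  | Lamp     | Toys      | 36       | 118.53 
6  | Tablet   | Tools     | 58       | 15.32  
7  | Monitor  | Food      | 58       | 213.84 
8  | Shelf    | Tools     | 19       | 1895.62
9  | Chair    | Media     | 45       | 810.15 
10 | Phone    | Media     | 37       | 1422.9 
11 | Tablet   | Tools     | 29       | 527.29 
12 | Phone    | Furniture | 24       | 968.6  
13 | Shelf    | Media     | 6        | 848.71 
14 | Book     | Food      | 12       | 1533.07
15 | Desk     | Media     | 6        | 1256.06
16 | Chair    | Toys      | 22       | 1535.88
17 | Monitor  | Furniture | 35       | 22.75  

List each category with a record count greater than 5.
SELECT category, COUNT(*) as cnt
FROM sales
GROUP BY category
HAVING COUNT(*) > 5

Result:
  Media: 6

Note: HAVING filters groups after aggregation, WHERE filters rows before.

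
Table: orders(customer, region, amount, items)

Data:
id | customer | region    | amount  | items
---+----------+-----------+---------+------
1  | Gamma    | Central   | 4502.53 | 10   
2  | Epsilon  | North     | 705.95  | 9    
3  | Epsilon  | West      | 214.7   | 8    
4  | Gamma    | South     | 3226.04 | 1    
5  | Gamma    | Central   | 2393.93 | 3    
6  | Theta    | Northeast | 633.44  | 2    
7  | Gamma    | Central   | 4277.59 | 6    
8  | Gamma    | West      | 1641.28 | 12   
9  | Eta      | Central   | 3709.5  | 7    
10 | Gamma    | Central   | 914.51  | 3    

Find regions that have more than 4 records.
SELECT region, COUNT(*) as cnt
FROM orders
GROUP BY region
HAVING COUNT(*) > 4

Result:
  Central: 5

Note: HAVING filters groups after aggregation, WHERE filters rows before.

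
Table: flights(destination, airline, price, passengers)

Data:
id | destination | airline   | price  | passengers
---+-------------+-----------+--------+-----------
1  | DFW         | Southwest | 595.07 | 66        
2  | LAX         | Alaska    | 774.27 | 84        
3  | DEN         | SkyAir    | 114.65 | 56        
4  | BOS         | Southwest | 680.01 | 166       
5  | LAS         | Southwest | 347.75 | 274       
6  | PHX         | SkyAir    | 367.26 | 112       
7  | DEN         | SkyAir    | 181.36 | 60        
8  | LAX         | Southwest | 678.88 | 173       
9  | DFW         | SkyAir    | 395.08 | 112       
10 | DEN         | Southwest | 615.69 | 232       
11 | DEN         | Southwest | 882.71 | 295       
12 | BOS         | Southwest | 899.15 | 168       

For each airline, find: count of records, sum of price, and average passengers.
SELECT airline,
       COUNT(*) as cnt,
       SUM(price) as total_price,
       AVG(passengers) as avg_passengers
FROM flights
GROUP BY airline

Result:
  Alaska: 1 records, 774.27 total price, 84.00 avg passengers
  SkyAir: 4 records, 1058.35 total price, 85.00 avg passengers
  Southwest: 7 records, 4699.26 total price, 196.29 avg passengers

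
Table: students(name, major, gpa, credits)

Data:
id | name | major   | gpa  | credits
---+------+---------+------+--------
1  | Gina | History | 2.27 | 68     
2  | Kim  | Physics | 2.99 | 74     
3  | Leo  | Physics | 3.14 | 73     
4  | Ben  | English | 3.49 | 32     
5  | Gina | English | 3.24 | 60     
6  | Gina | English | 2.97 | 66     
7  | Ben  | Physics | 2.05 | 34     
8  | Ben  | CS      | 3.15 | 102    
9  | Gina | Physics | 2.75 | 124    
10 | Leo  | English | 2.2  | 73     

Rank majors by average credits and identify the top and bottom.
SELECT major, AVG(credits)
FROM students
GROUP BY major
ORDER BY AVG(credits)

All groups:
  English: 57.75
  History: 68.00
  Physics: 76.25
  CS: 102.00

Highest: CS (102.00)
Lowest: English (57.75)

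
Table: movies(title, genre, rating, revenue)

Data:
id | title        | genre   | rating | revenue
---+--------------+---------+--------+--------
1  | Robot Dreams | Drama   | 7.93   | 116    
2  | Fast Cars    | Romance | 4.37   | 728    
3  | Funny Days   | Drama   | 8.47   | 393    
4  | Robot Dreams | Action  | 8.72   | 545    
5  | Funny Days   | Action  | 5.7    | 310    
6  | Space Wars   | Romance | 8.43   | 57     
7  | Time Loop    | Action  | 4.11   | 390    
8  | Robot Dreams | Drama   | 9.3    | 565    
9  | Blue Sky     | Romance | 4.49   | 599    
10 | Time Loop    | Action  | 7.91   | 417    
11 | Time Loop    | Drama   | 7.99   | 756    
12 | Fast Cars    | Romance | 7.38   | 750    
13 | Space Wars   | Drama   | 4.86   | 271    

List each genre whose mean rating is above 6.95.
SELECT genre, AVG(rating)
FROM movies
GROUP BY genre
HAVING AVG(rating) > 6.95

Result:
  Drama: avg=7.71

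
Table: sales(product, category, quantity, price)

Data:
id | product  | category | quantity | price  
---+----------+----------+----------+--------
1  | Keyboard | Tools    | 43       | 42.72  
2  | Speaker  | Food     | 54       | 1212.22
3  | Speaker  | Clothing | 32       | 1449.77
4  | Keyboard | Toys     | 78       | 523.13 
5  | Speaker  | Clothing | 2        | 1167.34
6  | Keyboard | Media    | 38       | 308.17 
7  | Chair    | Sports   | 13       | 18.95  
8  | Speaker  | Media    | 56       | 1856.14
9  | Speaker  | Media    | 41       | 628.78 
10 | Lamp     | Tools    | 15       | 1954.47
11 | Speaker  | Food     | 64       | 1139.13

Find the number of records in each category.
SELECT category, COUNT(*) as count
FROM sales
GROUP BY category

Result:
  Clothing: 2
  Food: 2
  Media: 3
  Sports: 1
  Tools: 2
  Toys: 1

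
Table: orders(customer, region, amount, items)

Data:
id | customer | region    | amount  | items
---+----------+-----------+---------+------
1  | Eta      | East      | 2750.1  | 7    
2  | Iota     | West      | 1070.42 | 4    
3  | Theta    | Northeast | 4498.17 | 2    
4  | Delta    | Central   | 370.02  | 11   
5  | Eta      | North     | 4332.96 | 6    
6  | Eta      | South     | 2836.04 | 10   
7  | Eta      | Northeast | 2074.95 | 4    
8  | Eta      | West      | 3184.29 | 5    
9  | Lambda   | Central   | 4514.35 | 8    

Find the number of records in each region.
SELECT region, COUNT(*) as count
FROM orders
GROUP BY region

Result:
  Central: 2
  East: 1
  North: 1
  Northeast: 2
  South: 1
  West: 2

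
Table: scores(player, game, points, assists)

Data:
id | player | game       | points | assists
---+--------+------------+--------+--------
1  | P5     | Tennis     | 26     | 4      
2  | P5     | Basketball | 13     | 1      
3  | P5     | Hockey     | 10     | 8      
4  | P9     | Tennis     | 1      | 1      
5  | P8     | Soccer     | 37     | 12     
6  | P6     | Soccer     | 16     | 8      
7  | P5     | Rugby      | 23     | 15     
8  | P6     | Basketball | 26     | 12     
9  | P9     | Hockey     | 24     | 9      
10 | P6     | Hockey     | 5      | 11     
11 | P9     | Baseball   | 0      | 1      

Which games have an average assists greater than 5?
SELECT game, AVG(assists)
FROM scores
GROUP BY game
HAVING AVG(assists) > 5

Result:
  Basketball: avg=6.50
  Hockey: avg=9.33
  Rugby: avg=15.00
  Soccer: avg=10.00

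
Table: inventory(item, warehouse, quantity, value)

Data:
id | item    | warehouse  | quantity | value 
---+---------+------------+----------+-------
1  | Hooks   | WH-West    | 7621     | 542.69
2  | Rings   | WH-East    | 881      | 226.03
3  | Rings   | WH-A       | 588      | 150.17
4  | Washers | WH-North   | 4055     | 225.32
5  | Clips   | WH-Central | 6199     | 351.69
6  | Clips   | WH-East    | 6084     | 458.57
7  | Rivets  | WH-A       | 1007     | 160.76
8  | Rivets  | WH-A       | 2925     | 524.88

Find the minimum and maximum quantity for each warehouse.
SELECT warehouse, MIN(quantity), MAX(quantity)
FROM inventory
GROUP BY warehouse

Result:
  WH-A: min=588, max=2925
  WH-Central: min=6199, max=6199
  WH-East: min=881, max=6084
  WH-North: min=4055, max=4055
  WH-West: min=7621, max=7621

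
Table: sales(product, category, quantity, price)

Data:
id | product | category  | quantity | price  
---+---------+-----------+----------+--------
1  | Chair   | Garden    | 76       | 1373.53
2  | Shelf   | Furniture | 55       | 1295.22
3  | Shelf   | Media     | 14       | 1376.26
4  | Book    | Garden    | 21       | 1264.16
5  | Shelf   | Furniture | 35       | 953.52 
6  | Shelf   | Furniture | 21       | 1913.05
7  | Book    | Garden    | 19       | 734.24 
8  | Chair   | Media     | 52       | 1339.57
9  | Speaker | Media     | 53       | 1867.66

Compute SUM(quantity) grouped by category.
SELECT category, SUM(quantity) as result
FROM sales
GROUP BY category

Result:
  Furniture: 111
  Garden: 116
  Media: 119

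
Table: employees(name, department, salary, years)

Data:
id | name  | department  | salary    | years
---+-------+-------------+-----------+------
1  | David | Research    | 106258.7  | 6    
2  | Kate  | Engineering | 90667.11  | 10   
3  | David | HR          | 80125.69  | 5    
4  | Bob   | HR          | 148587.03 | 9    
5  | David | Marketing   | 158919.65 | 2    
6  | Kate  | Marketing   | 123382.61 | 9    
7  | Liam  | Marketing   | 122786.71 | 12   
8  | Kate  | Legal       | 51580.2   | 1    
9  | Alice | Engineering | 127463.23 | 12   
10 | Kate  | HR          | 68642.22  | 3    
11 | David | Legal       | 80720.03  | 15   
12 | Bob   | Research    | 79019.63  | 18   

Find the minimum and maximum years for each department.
SELECT department, MIN(years), MAX(years)
FROM employees
GROUP BY department

Result:
  Engineering: min=10, max=12
  HR: min=3, max=9
  Legal: min=1, max=15
  Marketing: min=2, max=12
  Research: min=6, max=18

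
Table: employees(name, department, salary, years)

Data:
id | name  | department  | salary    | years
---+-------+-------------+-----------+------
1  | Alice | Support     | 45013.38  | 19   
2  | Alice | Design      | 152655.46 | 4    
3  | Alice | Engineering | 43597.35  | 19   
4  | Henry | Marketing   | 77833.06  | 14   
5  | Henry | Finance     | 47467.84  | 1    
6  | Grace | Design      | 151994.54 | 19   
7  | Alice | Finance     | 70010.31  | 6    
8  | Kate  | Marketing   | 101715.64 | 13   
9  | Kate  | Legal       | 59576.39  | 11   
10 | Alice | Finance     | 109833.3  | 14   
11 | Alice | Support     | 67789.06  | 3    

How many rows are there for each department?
SELECT department, COUNT(*) as count
FROM employees
GROUP BY department

Result:
  Design: 2
  Engineering: 1
  Finance: 3
  Legal: 1
  Marketing: 2
  Support: 2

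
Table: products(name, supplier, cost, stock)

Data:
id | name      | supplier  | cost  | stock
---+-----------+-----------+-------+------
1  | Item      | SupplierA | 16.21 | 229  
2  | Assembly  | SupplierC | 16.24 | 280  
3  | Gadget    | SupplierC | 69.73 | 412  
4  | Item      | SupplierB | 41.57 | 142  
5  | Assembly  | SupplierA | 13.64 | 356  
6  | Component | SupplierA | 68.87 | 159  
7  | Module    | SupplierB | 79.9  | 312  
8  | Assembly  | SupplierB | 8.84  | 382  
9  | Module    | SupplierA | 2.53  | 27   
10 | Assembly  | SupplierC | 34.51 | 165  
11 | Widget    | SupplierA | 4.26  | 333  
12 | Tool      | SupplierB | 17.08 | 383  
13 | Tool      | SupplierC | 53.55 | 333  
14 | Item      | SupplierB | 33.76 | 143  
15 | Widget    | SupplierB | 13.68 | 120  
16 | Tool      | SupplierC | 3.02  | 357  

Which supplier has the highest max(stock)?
SELECT supplier, MAX(stock) as val
FROM products
GROUP BY supplier
ORDER BY val DESC
LIMIT 1

Result: SupplierC with max(stock) = 412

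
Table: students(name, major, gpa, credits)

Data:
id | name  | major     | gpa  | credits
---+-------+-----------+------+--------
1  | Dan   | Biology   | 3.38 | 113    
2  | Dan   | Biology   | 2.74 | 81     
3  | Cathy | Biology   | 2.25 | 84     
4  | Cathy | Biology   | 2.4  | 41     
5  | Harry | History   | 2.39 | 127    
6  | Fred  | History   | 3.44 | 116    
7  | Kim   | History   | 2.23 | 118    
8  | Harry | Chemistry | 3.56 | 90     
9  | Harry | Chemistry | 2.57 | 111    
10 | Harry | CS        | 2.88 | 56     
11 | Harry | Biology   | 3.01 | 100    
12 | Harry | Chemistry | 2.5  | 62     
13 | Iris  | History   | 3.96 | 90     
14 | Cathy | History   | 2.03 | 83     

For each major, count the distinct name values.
SELECT major, COUNT(DISTINCT name)
FROM students
GROUP BY major

Result:
  Biology: 3 distinct
  CS: 1 distinct
  Chemistry: 1 distinct
  History: 5 distinct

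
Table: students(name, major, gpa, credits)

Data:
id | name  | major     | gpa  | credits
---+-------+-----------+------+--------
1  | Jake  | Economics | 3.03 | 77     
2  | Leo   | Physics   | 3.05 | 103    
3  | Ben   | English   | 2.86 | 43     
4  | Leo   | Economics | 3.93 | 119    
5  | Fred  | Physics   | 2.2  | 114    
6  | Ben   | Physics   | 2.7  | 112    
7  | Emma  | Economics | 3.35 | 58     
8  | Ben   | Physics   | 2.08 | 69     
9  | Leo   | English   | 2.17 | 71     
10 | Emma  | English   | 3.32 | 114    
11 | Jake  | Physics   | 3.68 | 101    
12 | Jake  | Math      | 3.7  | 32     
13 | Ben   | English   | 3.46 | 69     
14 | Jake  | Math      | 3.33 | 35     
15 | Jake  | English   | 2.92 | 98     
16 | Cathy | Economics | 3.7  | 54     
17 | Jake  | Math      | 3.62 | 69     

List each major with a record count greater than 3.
SELECT major, COUNT(*) as cnt
FROM students
GROUP BY major
HAVING COUNT(*) > 3

Result:
  Economics: 4
  English: 5
  Physics: 5

Note: HAVING filters groups after aggregation, WHERE filters rows before.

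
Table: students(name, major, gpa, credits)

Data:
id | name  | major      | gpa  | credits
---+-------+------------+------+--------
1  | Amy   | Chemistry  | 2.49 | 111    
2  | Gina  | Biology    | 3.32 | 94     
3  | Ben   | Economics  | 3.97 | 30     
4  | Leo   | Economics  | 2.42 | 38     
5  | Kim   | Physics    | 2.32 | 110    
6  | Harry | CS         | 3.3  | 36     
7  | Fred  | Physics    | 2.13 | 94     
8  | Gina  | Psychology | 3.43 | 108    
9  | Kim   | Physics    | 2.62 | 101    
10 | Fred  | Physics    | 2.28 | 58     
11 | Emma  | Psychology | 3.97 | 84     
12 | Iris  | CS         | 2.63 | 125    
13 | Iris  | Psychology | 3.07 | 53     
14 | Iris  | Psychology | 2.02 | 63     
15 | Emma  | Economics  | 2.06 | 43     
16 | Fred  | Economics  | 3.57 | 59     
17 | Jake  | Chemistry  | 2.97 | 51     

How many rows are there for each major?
SELECT major, COUNT(*) as count
FROM students
GROUP BY major

Result:
  Biology: 1
  CS: 2
  Chemistry: 2
  Economics: 4
  Physics: 4
  Psychology: 4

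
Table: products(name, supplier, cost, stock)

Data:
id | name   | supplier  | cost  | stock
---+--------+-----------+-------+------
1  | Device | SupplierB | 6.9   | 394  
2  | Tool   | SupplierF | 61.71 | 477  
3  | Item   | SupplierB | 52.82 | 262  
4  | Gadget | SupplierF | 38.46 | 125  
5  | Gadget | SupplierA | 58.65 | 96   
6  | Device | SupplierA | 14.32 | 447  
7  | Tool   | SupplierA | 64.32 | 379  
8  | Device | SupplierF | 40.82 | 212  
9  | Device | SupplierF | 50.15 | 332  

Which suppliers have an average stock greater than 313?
SELECT supplier, AVG(stock)
FROM products
GROUP BY supplier
HAVING AVG(stock) > 313

Result:
  SupplierB: avg=328.00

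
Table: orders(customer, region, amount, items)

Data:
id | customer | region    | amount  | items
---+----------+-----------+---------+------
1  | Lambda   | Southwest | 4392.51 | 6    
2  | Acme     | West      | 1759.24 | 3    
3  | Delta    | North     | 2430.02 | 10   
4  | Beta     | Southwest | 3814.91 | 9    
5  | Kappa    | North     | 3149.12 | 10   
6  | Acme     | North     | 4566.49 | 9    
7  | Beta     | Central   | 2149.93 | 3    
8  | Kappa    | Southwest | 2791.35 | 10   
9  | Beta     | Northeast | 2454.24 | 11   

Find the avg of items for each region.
SELECT region, AVG(items) as result
FROM orders
GROUP BY region

Result:
  Central: 3.00
  North: 9.67
  Northeast: 11.00
  Southwest: 8.33
  West: 3.00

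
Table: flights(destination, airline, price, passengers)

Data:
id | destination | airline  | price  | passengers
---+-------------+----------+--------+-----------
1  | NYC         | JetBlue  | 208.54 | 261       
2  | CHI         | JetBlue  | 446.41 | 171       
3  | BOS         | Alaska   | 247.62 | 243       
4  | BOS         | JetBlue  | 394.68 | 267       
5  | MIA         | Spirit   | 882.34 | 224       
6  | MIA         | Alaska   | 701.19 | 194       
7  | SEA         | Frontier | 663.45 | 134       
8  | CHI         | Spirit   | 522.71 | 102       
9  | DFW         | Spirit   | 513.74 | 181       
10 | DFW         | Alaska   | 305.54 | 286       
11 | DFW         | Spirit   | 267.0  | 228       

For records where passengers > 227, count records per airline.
SELECT airline, COUNT(*)
FROM flights
WHERE passengers > 227
GROUP BY airline

Note: WHERE filters rows before grouping.

Result:
  Alaska: 2
  JetBlue: 2
  Spirit: 1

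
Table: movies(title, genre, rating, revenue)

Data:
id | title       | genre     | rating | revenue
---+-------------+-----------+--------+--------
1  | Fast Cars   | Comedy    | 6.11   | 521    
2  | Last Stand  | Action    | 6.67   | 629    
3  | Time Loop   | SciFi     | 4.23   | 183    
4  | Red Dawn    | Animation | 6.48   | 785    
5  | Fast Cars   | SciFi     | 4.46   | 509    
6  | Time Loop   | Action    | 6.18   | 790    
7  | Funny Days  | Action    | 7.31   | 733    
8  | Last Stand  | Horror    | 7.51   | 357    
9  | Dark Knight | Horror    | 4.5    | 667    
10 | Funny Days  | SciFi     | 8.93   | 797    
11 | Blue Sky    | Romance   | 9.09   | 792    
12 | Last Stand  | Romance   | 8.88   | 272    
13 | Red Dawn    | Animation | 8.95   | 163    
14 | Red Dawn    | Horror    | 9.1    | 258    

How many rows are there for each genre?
SELECT genre, COUNT(*) as count
FROM movies
GROUP BY genre

Result:
  Action: 3
  Animation: 2
  Comedy: 1
  Horror: 3
  Romance: 2
  SciFi: 3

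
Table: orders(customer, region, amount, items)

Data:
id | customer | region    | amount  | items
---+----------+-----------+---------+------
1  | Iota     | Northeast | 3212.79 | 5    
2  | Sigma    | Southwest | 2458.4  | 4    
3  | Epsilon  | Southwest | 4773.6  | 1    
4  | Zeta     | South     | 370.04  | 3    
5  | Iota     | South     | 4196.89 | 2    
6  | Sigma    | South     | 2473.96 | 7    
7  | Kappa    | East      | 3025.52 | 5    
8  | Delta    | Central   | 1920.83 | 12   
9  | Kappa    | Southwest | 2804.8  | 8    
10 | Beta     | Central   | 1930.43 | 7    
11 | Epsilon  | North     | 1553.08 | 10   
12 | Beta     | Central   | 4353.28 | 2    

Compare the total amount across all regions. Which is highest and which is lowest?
SELECT region, SUM(amount)
FROM orders
GROUP BY region
ORDER BY SUM(amount)

All groups:
  North: 1553.08
  East: 3025.52
  Northeast: 3212.79
  South: 7040.89
  Central: 8204.54
  Southwest: 10036.80

Highest: Southwest (10036.80)
Lowest: North (1553.08)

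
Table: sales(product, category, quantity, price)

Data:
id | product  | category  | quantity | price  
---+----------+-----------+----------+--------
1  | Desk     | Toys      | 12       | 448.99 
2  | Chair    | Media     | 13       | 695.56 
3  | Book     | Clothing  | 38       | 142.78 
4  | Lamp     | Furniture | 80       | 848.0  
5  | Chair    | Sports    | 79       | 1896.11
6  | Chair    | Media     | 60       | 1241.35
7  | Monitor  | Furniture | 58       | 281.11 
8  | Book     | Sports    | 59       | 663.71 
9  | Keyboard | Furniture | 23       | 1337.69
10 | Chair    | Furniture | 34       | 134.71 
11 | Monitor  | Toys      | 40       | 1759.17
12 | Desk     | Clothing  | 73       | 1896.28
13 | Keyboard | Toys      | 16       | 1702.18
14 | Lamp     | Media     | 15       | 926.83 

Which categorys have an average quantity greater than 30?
SELECT category, AVG(quantity)
FROM sales
GROUP BY category
HAVING AVG(quantity) > 30

Result:
  Clothing: avg=55.50
  Furniture: avg=48.75
  Sports: avg=69.00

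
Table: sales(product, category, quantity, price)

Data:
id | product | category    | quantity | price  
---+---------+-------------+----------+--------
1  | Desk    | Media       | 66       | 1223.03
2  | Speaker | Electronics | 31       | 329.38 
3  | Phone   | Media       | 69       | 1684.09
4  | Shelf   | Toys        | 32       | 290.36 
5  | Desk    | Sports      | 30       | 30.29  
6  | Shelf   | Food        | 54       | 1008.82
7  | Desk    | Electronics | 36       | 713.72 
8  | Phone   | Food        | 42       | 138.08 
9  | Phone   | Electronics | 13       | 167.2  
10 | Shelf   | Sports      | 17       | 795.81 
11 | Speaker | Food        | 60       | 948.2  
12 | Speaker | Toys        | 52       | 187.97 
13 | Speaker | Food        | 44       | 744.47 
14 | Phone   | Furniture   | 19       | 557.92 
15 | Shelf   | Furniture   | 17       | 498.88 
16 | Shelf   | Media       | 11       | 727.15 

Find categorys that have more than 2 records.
SELECT category, COUNT(*) as cnt
FROM sales
GROUP BY category
HAVING COUNT(*) > 2

Result:
  Electronics: 3
  Food: 4
  Media: 3

Note: HAVING filters groups after aggregation, WHERE filters rows before.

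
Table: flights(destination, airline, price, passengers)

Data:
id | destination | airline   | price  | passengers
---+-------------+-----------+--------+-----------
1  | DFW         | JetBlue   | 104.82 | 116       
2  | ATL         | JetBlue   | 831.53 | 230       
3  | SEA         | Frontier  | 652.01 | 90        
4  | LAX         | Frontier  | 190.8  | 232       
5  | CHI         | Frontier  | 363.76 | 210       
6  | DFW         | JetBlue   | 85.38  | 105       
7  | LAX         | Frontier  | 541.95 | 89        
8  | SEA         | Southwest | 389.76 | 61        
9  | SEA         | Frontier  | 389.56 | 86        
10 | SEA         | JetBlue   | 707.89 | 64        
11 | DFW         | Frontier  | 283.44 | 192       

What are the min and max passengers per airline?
SELECT airline, MIN(passengers), MAX(passengers)
FROM flights
GROUP BY airline

Result:
  Frontier: min=86, max=232
  JetBlue: min=64, max=230
  Southwest: min=61, max=61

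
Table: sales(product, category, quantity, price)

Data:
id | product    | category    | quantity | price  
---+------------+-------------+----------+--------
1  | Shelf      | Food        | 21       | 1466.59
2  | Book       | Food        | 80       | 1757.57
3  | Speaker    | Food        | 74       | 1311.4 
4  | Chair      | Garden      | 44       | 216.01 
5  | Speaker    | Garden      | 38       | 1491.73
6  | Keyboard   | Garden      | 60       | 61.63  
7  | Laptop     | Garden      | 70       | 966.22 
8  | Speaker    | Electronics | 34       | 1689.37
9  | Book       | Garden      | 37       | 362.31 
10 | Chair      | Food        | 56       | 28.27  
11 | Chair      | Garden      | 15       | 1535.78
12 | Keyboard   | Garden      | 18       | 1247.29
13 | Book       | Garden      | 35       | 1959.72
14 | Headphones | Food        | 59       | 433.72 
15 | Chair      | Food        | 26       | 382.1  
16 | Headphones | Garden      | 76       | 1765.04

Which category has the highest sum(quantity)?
SELECT category, SUM(quantity) as val
FROM sales
GROUP BY category
ORDER BY val DESC
LIMIT 1

Result: Garden with sum(quantity) = 393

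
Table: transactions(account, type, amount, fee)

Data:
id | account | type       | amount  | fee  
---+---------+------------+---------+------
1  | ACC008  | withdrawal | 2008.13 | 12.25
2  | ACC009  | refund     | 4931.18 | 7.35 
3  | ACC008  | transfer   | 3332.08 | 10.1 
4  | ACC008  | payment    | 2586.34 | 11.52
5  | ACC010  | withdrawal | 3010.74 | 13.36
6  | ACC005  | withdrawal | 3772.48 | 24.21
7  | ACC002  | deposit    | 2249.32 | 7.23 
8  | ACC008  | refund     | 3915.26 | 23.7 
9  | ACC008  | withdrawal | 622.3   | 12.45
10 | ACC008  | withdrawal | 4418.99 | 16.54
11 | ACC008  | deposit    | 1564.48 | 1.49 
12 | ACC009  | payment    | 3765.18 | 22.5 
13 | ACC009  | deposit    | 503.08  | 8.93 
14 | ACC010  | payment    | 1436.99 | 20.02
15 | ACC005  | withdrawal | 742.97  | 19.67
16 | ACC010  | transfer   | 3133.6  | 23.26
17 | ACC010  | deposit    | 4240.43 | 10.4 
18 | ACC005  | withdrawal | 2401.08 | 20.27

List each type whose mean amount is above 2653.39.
SELECT type, AVG(amount)
FROM transactions
GROUP BY type
HAVING AVG(amount) > 2653.39

Result:
  refund: avg=4423.22
  transfer: avg=3232.84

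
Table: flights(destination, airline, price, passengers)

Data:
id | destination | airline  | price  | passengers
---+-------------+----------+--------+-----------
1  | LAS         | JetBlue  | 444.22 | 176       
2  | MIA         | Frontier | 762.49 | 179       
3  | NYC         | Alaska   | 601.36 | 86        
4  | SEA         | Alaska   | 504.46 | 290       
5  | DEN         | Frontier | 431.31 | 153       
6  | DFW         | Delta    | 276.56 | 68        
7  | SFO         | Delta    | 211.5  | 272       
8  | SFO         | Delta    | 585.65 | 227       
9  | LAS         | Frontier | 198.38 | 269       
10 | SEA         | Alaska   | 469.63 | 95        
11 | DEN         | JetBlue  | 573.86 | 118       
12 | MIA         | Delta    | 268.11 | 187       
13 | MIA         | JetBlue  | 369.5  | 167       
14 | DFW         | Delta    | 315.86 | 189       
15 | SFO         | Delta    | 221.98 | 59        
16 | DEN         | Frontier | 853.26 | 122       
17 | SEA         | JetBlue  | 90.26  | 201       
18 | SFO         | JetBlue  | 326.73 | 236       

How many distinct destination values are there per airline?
SELECT airline, COUNT(DISTINCT destination)
FROM flights
GROUP BY airline

Result:
  Alaska: 2 distinct
  Delta: 3 distinct
  Frontier: 3 distinct
  JetBlue: 5 distinct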